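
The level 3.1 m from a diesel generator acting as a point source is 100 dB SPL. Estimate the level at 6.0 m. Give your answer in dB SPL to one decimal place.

Spherical spreading from a point source gives a 20·log₁₀(r₂/r₁) drop.
L₂ = 100 − 20·log₁₀(6.0/3.1) = 100 − 5.736 = 94.26 dB SPL.

94.3 dB SPL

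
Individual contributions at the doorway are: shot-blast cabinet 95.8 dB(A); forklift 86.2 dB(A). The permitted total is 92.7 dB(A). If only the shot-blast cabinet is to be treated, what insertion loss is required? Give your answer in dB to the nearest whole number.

4 dB

The untreated sources together contribute 10^(86.2/10) = 4.169e+08, i.e. 86.20 dB(A).
The limit corresponds to 10^(92.7/10) = 1.862e+09; subtracting the fixed part leaves 1.445e+09 for the shot-blast cabinet, i.e. 91.60 dB(A).
So the shot-blast cabinet must be reduced from 95.8 to 91.60 dB(A): IL = 4.20 dB.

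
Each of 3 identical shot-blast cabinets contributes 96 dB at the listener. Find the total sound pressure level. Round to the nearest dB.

N identical incoherent sources raise the level by 10·log₁₀ N.
L_total = 96 + 10·log₁₀(3) = 96 + 4.771 = 100.77 dB.

101 dB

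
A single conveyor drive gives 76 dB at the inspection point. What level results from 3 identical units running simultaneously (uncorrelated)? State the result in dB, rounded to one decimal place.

80.8 dB

L_total = L₁ + 10·log₁₀ N for N identical incoherent sources.
L_total = 76 + 10·log₁₀(3) = 76 + 4.771 = 80.77 dB.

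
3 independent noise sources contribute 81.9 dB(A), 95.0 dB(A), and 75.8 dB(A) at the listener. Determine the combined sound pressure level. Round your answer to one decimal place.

For uncorrelated sources the intensities add, so convert each level to linear form, sum, and take 10·log₁₀ of the total.
Σ 10^(L/10) = 10^(81.9/10) + 10^(95.0/10) + 10^(75.8/10) = 3.355e+09.
L_total = 10·log₁₀(3.355e+09) = 95.26 dB(A).

95.3 dB(A)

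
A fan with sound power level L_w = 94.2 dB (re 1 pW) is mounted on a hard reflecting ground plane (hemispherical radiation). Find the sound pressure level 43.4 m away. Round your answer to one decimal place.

53.5 dB

L_p = L_w − 10·log₁₀(2π·r²) with r = 43.4 m.
2π·r² = 1.183e+04 m², 10·log₁₀ of that is 40.732 dB.
L_p = 94.2 − 40.732 = 53.47 dB.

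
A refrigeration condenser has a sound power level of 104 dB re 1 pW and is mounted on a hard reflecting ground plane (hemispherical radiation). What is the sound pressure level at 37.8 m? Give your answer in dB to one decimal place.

64.5 dB

Free-field hemispherical radiation: L_p = L_w − 10·log₁₀(2π·r²), r = 37.8 m.
2π·r² = 8978 m², 10·log₁₀ of that is 39.532 dB.
L_p = 104 − 39.532 = 64.47 dB.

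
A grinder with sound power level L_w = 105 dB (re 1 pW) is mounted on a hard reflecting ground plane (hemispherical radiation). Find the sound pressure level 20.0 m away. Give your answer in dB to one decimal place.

L_p = L_w − 10·log₁₀(2π·r²) with r = 20.0 m.
2π·r² = 2513 m², 10·log₁₀ of that is 34.002 dB.
L_p = 105 − 34.002 = 71.00 dB.

71.0 dB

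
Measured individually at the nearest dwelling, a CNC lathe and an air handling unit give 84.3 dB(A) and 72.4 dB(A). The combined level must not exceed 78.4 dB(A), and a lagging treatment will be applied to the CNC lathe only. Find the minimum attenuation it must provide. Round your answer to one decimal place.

7.2 dB

The untreated sources together contribute 10^(72.4/10) = 1.738e+07, i.e. 72.40 dB(A).
The limit corresponds to 10^(78.4/10) = 6.918e+07; subtracting the fixed part leaves 5.181e+07 for the CNC lathe, i.e. 77.14 dB(A).
So the CNC lathe must be reduced from 84.3 to 77.14 dB(A): IL = 7.16 dB.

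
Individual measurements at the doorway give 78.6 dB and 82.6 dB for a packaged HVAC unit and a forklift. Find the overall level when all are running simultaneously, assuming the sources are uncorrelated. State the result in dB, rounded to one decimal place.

Incoherent sources combine by intensity addition: L_total = 10·log₁₀(Σ 10^(L_i/10)).
Σ 10^(L/10) = 10^(78.6/10) + 10^(82.6/10) = 2.544e+08.
L_total = 10·log₁₀(2.544e+08) = 84.06 dB.

84.1 dB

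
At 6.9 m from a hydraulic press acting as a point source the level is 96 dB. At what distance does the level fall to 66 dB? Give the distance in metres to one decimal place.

218.2 m

Point-source spreading drops the level by 20·log₁₀(r₂/r₁); inverting, r₂/r₁ = 10^(ΔL/20).
r₂ = 6.9·10^((96−66)/20) = 6.9·10^(30.0/20) = 218.20 m.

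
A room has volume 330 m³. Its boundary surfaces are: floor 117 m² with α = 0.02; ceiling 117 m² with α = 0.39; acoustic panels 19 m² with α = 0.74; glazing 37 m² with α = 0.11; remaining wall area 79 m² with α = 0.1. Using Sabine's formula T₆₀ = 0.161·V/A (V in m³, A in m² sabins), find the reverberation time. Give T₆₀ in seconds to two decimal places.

Summing Sᵢαᵢ: 117·0.02 + 117·0.39 + 19·0.74 + 37·0.11 + 79·0.1 = 74.00 m².
T₆₀ = 0.161 × 330 / 74.00 = 0.718 s.

0.72 s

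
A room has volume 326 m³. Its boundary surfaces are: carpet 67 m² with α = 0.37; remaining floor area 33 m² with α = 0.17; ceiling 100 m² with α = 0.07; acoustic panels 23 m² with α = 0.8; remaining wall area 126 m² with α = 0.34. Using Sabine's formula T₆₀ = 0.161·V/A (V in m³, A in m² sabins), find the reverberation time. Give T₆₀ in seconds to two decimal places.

0.53 s

A = Σ Sᵢαᵢ = 67·0.37 + 33·0.17 + 100·0.07 + 23·0.8 + 126·0.34 = 98.64 m².
T₆₀ = 0.161 × 326 / 98.64 = 0.532 s.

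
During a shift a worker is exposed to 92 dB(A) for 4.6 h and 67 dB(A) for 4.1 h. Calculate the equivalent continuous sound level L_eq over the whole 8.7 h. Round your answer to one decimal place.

The energy average is taken in the linear domain: L_eq = 10·log₁₀[(Σ tᵢ·10^(Lᵢ/10))/T], T = 8.7 h.
Σ tᵢ·10^(Lᵢ/10) = 4.6·10^(92/10) + 4.1·10^(67/10) = 7.311e+09.
L_eq = 10·log₁₀(7.311e+09/8.7) = 89.24 dB(A).

89.2 dB(A)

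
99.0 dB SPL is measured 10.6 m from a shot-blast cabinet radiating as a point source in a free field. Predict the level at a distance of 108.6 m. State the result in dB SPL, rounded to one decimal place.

78.8 dB SPL

For a point source, L₂ = L₁ − 20·log₁₀(r₂/r₁).
L₂ = 99.0 − 20·log₁₀(108.6/10.6) = 99.0 − 20.210 = 78.79 dB SPL.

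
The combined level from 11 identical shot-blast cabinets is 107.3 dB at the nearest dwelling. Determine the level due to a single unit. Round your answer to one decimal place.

Dividing the total intensity by 11 lowers the level by 10·log₁₀ 11 = 10.414 dB: L₁ = 107.3 − 10.414.

96.9 dB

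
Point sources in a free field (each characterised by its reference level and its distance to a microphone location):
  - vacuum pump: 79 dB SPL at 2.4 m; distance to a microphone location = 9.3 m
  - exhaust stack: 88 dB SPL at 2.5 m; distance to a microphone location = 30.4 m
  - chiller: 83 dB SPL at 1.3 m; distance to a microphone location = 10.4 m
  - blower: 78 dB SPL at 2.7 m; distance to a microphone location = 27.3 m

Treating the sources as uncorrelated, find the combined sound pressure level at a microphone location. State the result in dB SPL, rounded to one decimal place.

71.2 dB SPL

First find each source's level at the receiver (point-source: −20·log₁₀(r/r_ref)), then combine on an intensity basis.
vacuum pump: 79 − 20·log₁₀(9.3/2.4) = 79 − 11.77 = 67.23 dB SPL.
exhaust stack: 88 − 20·log₁₀(30.4/2.5) = 88 − 21.70 = 66.30 dB SPL.
chiller: 83 − 20·log₁₀(10.4/1.3) = 83 − 18.06 = 64.94 dB SPL.
blower: 78 − 20·log₁₀(27.3/2.7) = 78 − 20.10 = 57.90 dB SPL.
Σ 10^(L/10) = 1.329e+07 → L_total = 10·log₁₀(1.329e+07) = 71.24 dB SPL.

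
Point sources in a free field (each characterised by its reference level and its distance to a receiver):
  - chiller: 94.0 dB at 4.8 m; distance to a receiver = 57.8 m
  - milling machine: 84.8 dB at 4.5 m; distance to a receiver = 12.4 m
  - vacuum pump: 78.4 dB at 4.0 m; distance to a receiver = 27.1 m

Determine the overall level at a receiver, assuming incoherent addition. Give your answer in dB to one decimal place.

Apply inverse-square spreading to bring every level to the receiver, then sum 10^(L/10).
chiller: 94.0 − 20·log₁₀(57.8/4.8) = 94.0 − 21.61 = 72.39 dB.
milling machine: 84.8 − 20·log₁₀(12.4/4.5) = 84.8 − 8.80 = 76.00 dB.
vacuum pump: 78.4 − 20·log₁₀(27.1/4.0) = 78.4 − 16.62 = 61.78 dB.
Σ 10^(L/10) = 5.860e+07 → L_total = 10·log₁₀(5.860e+07) = 77.68 dB.

77.7 dB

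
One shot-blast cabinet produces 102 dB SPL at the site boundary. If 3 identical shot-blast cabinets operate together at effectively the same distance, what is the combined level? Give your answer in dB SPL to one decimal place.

106.8 dB SPL

N identical incoherent sources raise the level by 10·log₁₀ N.
L_total = 102 + 10·log₁₀(3) = 102 + 4.771 = 106.77 dB SPL.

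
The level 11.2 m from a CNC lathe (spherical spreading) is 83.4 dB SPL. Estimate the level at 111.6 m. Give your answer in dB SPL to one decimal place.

63.4 dB SPL

Point-source attenuation: ΔL = 20·log₁₀(r₂/r₁) = 20·log₁₀(111.6/11.2) = 19.969 dB.
L₂ = 83.4 − 20·log₁₀(111.6/11.2) = 83.4 − 19.969 = 63.43 dB SPL.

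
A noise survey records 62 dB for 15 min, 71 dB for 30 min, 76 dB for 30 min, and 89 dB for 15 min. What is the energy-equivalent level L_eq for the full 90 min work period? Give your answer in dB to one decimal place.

81.8 dB

The energy average is taken in the linear domain: L_eq = 10·log₁₀[(Σ tᵢ·10^(Lᵢ/10))/T], T = 90 min.
Σ tᵢ·10^(Lᵢ/10) = 15·10^(62/10) + 30·10^(71/10) + 30·10^(76/10) + 15·10^(89/10) = 1.351e+10.
L_eq = 10·log₁₀(1.351e+10/90) = 81.76 dB.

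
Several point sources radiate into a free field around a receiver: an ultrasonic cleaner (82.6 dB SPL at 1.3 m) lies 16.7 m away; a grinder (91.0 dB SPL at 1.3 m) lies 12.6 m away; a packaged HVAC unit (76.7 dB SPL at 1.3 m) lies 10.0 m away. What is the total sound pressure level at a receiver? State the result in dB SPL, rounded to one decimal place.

First find each source's level at the receiver (point-source: −20·log₁₀(r/r_ref)), then combine on an intensity basis.
ultrasonic cleaner: 82.6 − 20·log₁₀(16.7/1.3) = 82.6 − 22.18 = 60.42 dB SPL.
grinder: 91.0 − 20·log₁₀(12.6/1.3) = 91.0 − 19.73 = 71.27 dB SPL.
packaged HVAC unit: 76.7 − 20·log₁₀(10.0/1.3) = 76.7 − 17.72 = 58.98 dB SPL.
Σ 10^(L/10) = 1.529e+07 → L_total = 10·log₁₀(1.529e+07) = 71.85 dB SPL.

71.8 dB SPL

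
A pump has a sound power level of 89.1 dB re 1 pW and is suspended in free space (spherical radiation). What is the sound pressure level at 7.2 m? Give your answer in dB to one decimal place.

61.0 dB

L_p = L_w − 10·log₁₀(4π·r²) with r = 7.2 m.
4π·r² = 651.4 m², 10·log₁₀ of that is 28.139 dB.
L_p = 89.1 − 28.139 = 60.96 dB.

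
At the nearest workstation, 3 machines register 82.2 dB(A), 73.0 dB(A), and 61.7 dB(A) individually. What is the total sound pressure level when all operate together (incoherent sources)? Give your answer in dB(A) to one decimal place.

82.7 dB(A)

For uncorrelated sources the intensities add, so convert each level to linear form, sum, and take 10·log₁₀ of the total.
Σ 10^(L/10) = 10^(82.2/10) + 10^(73.0/10) + 10^(61.7/10) = 1.874e+08.
L_total = 10·log₁₀(1.874e+08) = 82.73 dB(A).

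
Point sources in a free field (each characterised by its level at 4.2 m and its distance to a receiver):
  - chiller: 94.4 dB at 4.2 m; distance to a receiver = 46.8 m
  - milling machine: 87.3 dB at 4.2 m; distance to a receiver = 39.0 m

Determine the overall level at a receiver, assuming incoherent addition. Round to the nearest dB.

75 dB

First find each source's level at the receiver (point-source: −20·log₁₀(r/r_ref)), then combine on an intensity basis.
chiller: 94.4 − 20·log₁₀(46.8/4.2) = 94.4 − 20.94 = 73.46 dB.
milling machine: 87.3 − 20·log₁₀(39.0/4.2) = 87.3 − 19.36 = 67.94 dB.
Σ 10^(L/10) = 2.841e+07 → L_total = 10·log₁₀(2.841e+07) = 74.53 dB.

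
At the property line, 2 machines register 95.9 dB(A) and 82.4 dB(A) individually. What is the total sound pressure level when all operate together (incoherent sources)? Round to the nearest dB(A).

Incoherent sources combine by intensity addition: L_total = 10·log₁₀(Σ 10^(L_i/10)).
Σ 10^(L/10) = 10^(95.9/10) + 10^(82.4/10) = 4.064e+09.
L_total = 10·log₁₀(4.064e+09) = 96.09 dB(A).

96 dB(A)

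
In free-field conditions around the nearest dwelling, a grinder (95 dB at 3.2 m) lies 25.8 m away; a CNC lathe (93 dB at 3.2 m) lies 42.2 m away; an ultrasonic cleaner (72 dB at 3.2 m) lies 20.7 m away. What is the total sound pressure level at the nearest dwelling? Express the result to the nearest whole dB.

Apply inverse-square spreading to bring every level to the receiver, then sum 10^(L/10).
grinder: 95 − 20·log₁₀(25.8/3.2) = 95 − 18.13 = 76.87 dB.
CNC lathe: 93 − 20·log₁₀(42.2/3.2) = 93 − 22.40 = 70.60 dB.
ultrasonic cleaner: 72 − 20·log₁₀(20.7/3.2) = 72 − 16.22 = 55.78 dB.
Σ 10^(L/10) = 6.050e+07 → L_total = 10·log₁₀(6.050e+07) = 77.82 dB.

78 dB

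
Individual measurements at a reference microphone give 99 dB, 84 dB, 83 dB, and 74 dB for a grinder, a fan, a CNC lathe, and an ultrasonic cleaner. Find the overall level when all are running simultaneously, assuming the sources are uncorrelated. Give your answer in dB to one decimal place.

Incoherent sources combine by intensity addition: L_total = 10·log₁₀(Σ 10^(L_i/10)).
Σ 10^(L/10) = 10^(99/10) + 10^(84/10) + 10^(83/10) + 10^(74/10) = 8.419e+09.
L_total = 10·log₁₀(8.419e+09) = 99.25 dB.

99.3 dB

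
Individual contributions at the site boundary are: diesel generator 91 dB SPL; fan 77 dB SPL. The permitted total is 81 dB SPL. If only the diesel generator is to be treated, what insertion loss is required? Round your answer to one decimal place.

Everything except the diesel generator sums to 10^(77/10) = 5.012e+07 in linear terms, 77.00 dB SPL.
To meet 81 dB SPL overall, the treated diesel generator may contribute at most 10^(81/10) − 5.012e+07 = 7.577e+07, i.e. 78.80 dB SPL.
Required insertion loss = 91 − 78.80 = 12.20 dB.

12.2 dB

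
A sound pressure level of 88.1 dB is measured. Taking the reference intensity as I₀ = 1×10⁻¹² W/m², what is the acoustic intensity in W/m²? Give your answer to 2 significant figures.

L = 10·log₁₀(I/I₀) ⇒ I = I₀·10^(L/10) = 10⁻¹² × 10^8.81.

0.00065 W/m²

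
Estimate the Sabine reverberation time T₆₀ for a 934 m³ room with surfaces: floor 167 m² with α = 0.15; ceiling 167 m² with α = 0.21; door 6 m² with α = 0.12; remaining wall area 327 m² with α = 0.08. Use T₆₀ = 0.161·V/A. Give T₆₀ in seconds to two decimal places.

1.73 s

Total absorption A = 167·0.15 + 167·0.21 + 6·0.12 + 327·0.08 = 87.00 m² sabins.
T₆₀ = 0.161 × 934 / 87.00 = 1.728 s.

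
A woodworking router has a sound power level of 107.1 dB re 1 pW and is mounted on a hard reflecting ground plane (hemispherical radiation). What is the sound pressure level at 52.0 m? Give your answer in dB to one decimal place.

Free-field hemispherical radiation: L_p = L_w − 10·log₁₀(2π·r²), r = 52.0 m.
2π·r² = 1.699e+04 m², 10·log₁₀ of that is 42.302 dB.
L_p = 107.1 − 42.302 = 64.80 dB.

64.8 dB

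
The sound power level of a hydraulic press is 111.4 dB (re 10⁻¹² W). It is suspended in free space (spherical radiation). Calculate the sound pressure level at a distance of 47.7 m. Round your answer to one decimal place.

L_p = L_w − 10·log₁₀(4π·r²) with r = 47.7 m.
4π·r² = 2.859e+04 m², 10·log₁₀ of that is 44.562 dB.
L_p = 111.4 − 44.562 = 66.84 dB.

66.8 dB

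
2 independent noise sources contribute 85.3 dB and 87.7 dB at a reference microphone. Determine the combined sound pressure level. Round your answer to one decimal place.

Incoherent sources combine by intensity addition: L_total = 10·log₁₀(Σ 10^(L_i/10)).
Σ 10^(L/10) = 10^(85.3/10) + 10^(87.7/10) = 9.277e+08.
L_total = 10·log₁₀(9.277e+08) = 89.67 dB.

89.7 dB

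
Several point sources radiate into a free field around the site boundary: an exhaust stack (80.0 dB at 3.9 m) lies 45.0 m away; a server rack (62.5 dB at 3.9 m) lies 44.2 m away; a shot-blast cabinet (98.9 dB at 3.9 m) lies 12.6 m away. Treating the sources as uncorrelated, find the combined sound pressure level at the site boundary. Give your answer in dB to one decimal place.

88.7 dB

First find each source's level at the receiver (point-source: −20·log₁₀(r/r_ref)), then combine on an intensity basis.
exhaust stack: 80.0 − 20·log₁₀(45.0/3.9) = 80.0 − 21.24 = 58.76 dB.
server rack: 62.5 − 20·log₁₀(44.2/3.9) = 62.5 − 21.09 = 41.41 dB.
shot-blast cabinet: 98.9 − 20·log₁₀(12.6/3.9) = 98.9 − 10.19 = 88.71 dB.
Σ 10^(L/10) = 7.444e+08 → L_total = 10·log₁₀(7.444e+08) = 88.72 dB.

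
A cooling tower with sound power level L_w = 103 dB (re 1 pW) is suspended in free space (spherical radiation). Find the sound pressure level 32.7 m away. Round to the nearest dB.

62 dB

The power spreads over a sphere of area 4π·r², so L_p = L_w − 10·log₁₀(4π·r²).
4π·r² = 1.344e+04 m², 10·log₁₀ of that is 41.283 dB.
L_p = 103 − 41.283 = 61.72 dB.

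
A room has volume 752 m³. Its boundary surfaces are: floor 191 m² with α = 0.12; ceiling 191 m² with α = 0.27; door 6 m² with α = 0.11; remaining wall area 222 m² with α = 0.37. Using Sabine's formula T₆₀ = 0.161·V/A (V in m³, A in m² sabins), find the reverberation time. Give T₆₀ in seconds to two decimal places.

0.77 s

Total absorption A = 191·0.12 + 191·0.27 + 6·0.11 + 222·0.37 = 157.29 m² sabins.
T₆₀ = 0.161·V/A = 0.161·752/157.29 = 0.770 s.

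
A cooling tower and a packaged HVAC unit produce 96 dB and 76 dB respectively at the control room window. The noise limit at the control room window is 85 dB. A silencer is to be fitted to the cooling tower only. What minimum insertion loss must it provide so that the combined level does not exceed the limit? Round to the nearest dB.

The untreated sources together contribute 10^(76/10) = 3.981e+07, i.e. 76.00 dB.
To meet 85 dB overall, the treated cooling tower may contribute at most 10^(85/10) − 3.981e+07 = 2.764e+08, i.e. 84.42 dB.
So the cooling tower must be reduced from 96 to 84.42 dB: IL = 11.58 dB.

12 dB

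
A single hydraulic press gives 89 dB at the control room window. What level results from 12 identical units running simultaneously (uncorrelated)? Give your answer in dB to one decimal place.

L_total = L₁ + 10·log₁₀ N for N identical incoherent sources.
L_total = 89 + 10·log₁₀(12) = 89 + 10.792 = 99.79 dB.

99.8 dB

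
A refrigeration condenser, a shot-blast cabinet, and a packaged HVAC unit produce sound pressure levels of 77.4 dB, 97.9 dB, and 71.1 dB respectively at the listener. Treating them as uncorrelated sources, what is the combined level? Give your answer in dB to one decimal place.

Incoherent sources combine by intensity addition: L_total = 10·log₁₀(Σ 10^(L_i/10)).
Σ 10^(L/10) = 10^(77.4/10) + 10^(97.9/10) + 10^(71.1/10) = 6.234e+09.
L_total = 10·log₁₀(6.234e+09) = 97.95 dB.

97.9 dB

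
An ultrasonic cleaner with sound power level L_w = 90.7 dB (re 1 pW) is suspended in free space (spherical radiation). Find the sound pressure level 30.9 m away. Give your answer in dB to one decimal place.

L_p = L_w − 10·log₁₀(4π·r²) with r = 30.9 m.
4π·r² = 1.2e+04 m², 10·log₁₀ of that is 40.791 dB.
L_p = 90.7 − 40.791 = 49.91 dB.

49.9 dB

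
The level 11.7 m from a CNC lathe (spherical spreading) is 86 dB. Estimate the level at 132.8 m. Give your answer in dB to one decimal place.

64.9 dB

Spherical spreading from a point source gives a 20·log₁₀(r₂/r₁) drop.
L₂ = 86 − 20·log₁₀(132.8/11.7) = 86 − 21.100 = 64.90 dB.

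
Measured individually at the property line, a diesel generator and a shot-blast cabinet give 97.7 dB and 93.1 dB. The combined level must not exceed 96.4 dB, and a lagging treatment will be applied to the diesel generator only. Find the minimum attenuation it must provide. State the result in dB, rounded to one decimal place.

Fixed contribution from the other source: Σ 10^(L/10) = 10^(93.1/10) = 2.042e+09 (93.10 dB).
To meet 96.4 dB overall, the treated diesel generator may contribute at most 10^(96.4/10) − 2.042e+09 = 2.323e+09, i.e. 93.66 dB.
So the diesel generator must be reduced from 97.7 to 93.66 dB: IL = 4.04 dB.

4.0 dB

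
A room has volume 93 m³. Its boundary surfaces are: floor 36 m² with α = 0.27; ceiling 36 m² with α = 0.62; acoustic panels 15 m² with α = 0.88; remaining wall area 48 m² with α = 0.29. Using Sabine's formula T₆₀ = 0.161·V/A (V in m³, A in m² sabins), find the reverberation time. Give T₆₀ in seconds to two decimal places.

0.25 s

Summing Sᵢαᵢ: 36·0.27 + 36·0.62 + 15·0.88 + 48·0.29 = 59.16 m².
T₆₀ = 0.161 × 93 / 59.16 = 0.253 s.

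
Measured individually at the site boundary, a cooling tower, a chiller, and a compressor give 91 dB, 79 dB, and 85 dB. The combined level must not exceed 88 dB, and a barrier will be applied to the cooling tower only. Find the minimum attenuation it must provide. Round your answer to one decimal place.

Fixed contribution from the other sources: Σ 10^(L/10) = 10^(79/10) + 10^(85/10) = 3.957e+08 (85.97 dB).
The limit corresponds to 10^(88/10) = 6.310e+08; subtracting the fixed part leaves 2.353e+08 for the cooling tower, i.e. 83.72 dB.
So the cooling tower must be reduced from 91 to 83.72 dB: IL = 7.28 dB.

7.3 dB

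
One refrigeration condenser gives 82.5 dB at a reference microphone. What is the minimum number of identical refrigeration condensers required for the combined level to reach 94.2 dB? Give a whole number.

The shortfall is 94.2 − 82.5 = 11.7 dB, and N units add 10·log₁₀ N, so need 10·log₁₀ N ≥ 11.7.
N ≥ 10^(11.7/10) = 14.791, so N = 15.

15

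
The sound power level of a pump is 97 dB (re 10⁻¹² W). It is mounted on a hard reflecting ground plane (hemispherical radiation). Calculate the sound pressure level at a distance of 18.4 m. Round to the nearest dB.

Free-field hemispherical radiation: L_p = L_w − 10·log₁₀(2π·r²), r = 18.4 m.
2π·r² = 2127 m², 10·log₁₀ of that is 33.278 dB.
L_p = 97 − 33.278 = 63.72 dB.

64 dB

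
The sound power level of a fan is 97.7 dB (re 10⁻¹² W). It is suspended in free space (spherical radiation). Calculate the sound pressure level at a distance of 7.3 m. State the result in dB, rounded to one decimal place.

The power spreads over a sphere of area 4π·r², so L_p = L_w − 10·log₁₀(4π·r²).
4π·r² = 669.7 m², 10·log₁₀ of that is 28.259 dB.
L_p = 97.7 − 28.259 = 69.44 dB.

69.4 dB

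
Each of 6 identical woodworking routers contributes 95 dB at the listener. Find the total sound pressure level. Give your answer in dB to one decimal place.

N identical incoherent sources raise the level by 10·log₁₀ N.
L_total = 95 + 10·log₁₀(6) = 95 + 7.782 = 102.78 dB.

102.8 dB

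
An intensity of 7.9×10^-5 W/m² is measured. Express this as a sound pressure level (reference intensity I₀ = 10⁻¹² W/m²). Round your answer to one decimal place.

I/I₀ = 7.9×10^-5/10⁻¹² = 7.9×10^7, and L = 10·log₁₀(I/I₀).
L = 10·(0.8976 + 7) = 78.98 dB.

79.0 dB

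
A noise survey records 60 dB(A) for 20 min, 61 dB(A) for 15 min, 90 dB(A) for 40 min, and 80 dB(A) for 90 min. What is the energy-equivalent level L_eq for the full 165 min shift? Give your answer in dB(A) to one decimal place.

Weight each interval's intensity by its duration and average over T = 165 min:
Σ tᵢ·10^(Lᵢ/10) = 20·10^(60/10) + 15·10^(61/10) + 40·10^(90/10) + 90·10^(80/10) = 4.904e+10.
L_eq = 10·log₁₀(4.904e+10/165) = 84.73 dB(A).

84.7 dB(A)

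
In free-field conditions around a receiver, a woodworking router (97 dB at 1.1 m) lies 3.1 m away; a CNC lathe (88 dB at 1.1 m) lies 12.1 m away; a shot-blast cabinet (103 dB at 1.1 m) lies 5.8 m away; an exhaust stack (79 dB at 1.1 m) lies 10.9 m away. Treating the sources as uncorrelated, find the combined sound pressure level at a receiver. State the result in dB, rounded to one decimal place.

First find each source's level at the receiver (point-source: −20·log₁₀(r/r_ref)), then combine on an intensity basis.
woodworking router: 97 − 20·log₁₀(3.1/1.1) = 97 − 9.00 = 88.00 dB.
CNC lathe: 88 − 20·log₁₀(12.1/1.1) = 88 − 20.83 = 67.17 dB.
shot-blast cabinet: 103 − 20·log₁₀(5.8/1.1) = 103 − 14.44 = 88.56 dB.
exhaust stack: 79 − 20·log₁₀(10.9/1.1) = 79 − 19.92 = 59.08 dB.
Σ 10^(L/10) = 1.355e+09 → L_total = 10·log₁₀(1.355e+09) = 91.32 dB.

91.3 dB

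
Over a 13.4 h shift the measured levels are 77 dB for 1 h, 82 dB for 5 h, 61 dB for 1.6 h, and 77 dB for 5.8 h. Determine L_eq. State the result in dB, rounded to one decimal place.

L_eq = 10·log₁₀[(1/T)·Σ tᵢ·10^(Lᵢ/10)] with T = 13.4 h.
Σ tᵢ·10^(Lᵢ/10) = 1·10^(77/10) + 5·10^(82/10) + 1.6·10^(61/10) + 5.8·10^(77/10) = 1.135e+09.
L_eq = 10·log₁₀(1.135e+09/13.4) = 79.28 dB.

79.3 dB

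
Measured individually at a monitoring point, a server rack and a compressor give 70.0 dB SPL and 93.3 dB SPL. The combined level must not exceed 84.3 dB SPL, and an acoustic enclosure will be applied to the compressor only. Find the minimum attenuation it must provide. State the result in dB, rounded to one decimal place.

9.2 dB

Everything except the compressor sums to 10^(70.0/10) = 1.000e+07 in linear terms, 70.00 dB SPL.
To meet 84.3 dB SPL overall, the treated compressor may contribute at most 10^(84.3/10) − 1.000e+07 = 2.592e+08, i.e. 84.14 dB SPL.
Required insertion loss = 93.3 − 84.14 = 9.16 dB.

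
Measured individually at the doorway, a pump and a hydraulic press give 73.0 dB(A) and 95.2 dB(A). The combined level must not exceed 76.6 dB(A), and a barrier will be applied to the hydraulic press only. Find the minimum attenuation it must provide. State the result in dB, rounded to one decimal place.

Fixed contribution from the other source: Σ 10^(L/10) = 10^(73.0/10) = 1.995e+07 (73.00 dB(A)).
To meet 76.6 dB(A) overall, the treated hydraulic press may contribute at most 10^(76.6/10) − 1.995e+07 = 2.576e+07, i.e. 74.11 dB(A).
Required insertion loss = 95.2 − 74.11 = 21.09 dB.

21.1 dB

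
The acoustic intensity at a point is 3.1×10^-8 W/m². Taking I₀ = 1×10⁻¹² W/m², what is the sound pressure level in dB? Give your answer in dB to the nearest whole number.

45 dB

I/I₀ = 3.1×10^-8/10⁻¹² = 3.1×10^4, and L = 10·log₁₀(I/I₀).
L = 10·(0.4914 + 4) = 44.91 dB.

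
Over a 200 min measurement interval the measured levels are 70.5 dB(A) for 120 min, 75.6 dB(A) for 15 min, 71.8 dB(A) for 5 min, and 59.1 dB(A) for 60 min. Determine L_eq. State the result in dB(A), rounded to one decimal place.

The energy average is taken in the linear domain: L_eq = 10·log₁₀[(Σ tᵢ·10^(Lᵢ/10))/T], T = 200 min.
Σ tᵢ·10^(Lᵢ/10) = 120·10^(70.5/10) + 15·10^(75.6/10) + 5·10^(71.8/10) + 60·10^(59.1/10) = 2.015e+09.
L_eq = 10·log₁₀(2.015e+09/200) = 70.03 dB(A).

70.0 dB(A)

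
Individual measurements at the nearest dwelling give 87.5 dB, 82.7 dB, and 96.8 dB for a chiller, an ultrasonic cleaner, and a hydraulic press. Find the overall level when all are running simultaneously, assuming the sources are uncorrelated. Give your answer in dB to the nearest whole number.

Incoherent sources combine by intensity addition: L_total = 10·log₁₀(Σ 10^(L_i/10)).
Σ 10^(L/10) = 10^(87.5/10) + 10^(82.7/10) + 10^(96.8/10) = 5.535e+09.
L_total = 10·log₁₀(5.535e+09) = 97.43 dB.

97 dB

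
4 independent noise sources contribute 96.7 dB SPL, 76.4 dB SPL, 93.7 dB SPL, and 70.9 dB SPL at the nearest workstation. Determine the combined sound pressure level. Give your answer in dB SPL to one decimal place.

98.5 dB SPL

Incoherent sources combine by intensity addition: L_total = 10·log₁₀(Σ 10^(L_i/10)).
Σ 10^(L/10) = 10^(96.7/10) + 10^(76.4/10) + 10^(93.7/10) + 10^(70.9/10) = 7.078e+09.
L_total = 10·log₁₀(7.078e+09) = 98.50 dB SPL.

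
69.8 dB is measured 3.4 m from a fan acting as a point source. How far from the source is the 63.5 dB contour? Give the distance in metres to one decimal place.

7.0 m

For a point source L₁ − L₂ = 20·log₁₀(r₂/r₁), so r₂ = r₁·10^((L₁−L₂)/20).
r₂ = 3.4·10^((69.8−63.5)/20) = 3.4·10^(6.3/20) = 7.02 m.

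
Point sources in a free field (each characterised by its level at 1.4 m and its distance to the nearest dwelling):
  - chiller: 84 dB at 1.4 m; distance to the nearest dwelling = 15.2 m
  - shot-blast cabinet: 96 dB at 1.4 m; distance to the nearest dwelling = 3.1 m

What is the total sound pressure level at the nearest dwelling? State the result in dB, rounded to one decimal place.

Propagate each source to the receiver with L = L_ref − 20·log₁₀(r/r_ref), then add intensities.
chiller: 84 − 20·log₁₀(15.2/1.4) = 84 − 20.71 = 63.29 dB.
shot-blast cabinet: 96 − 20·log₁₀(3.1/1.4) = 96 − 6.90 = 89.10 dB.
Σ 10^(L/10) = 8.141e+08 → L_total = 10·log₁₀(8.141e+08) = 89.11 dB.

89.1 dB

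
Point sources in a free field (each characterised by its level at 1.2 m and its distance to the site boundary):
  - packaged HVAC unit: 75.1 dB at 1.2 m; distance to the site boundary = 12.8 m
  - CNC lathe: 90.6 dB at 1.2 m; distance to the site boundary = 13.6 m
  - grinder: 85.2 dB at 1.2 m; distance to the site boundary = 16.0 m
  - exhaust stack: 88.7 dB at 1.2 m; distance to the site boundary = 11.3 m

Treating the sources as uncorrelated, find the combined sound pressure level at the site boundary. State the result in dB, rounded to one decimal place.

Apply inverse-square spreading to bring every level to the receiver, then sum 10^(L/10).
packaged HVAC unit: 75.1 − 20·log₁₀(12.8/1.2) = 75.1 − 20.56 = 54.54 dB.
CNC lathe: 90.6 − 20·log₁₀(13.6/1.2) = 90.6 − 21.09 = 69.51 dB.
grinder: 85.2 − 20·log₁₀(16.0/1.2) = 85.2 − 22.50 = 62.70 dB.
exhaust stack: 88.7 − 20·log₁₀(11.3/1.2) = 88.7 − 19.48 = 69.22 dB.
Σ 10^(L/10) = 1.945e+07 → L_total = 10·log₁₀(1.945e+07) = 72.89 dB.

72.9 dB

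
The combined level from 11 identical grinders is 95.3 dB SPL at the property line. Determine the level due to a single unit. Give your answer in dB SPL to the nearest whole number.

Dividing the total intensity by 11 lowers the level by 10·log₁₀ 11 = 10.414 dB: L₁ = 95.3 − 10.414.

85 dB SPL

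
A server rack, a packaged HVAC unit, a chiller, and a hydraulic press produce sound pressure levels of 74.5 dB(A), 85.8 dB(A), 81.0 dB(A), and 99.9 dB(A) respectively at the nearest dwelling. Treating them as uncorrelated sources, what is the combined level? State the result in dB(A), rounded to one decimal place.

Incoherent sources combine by intensity addition: L_total = 10·log₁₀(Σ 10^(L_i/10)).
Σ 10^(L/10) = 10^(74.5/10) + 10^(85.8/10) + 10^(81.0/10) + 10^(99.9/10) = 1.031e+10.
L_total = 10·log₁₀(1.031e+10) = 100.13 dB(A).

100.1 dB(A)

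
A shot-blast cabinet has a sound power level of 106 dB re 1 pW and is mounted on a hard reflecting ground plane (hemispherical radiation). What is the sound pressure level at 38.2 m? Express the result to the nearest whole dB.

66 dB

L_p = L_w − 10·log₁₀(2π·r²) with r = 38.2 m.
2π·r² = 9169 m², 10·log₁₀ of that is 39.623 dB.
L_p = 106 − 39.623 = 66.38 dB.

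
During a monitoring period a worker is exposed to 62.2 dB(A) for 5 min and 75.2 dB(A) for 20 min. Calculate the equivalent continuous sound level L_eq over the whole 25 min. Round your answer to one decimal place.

The energy average is taken in the linear domain: L_eq = 10·log₁₀[(Σ tᵢ·10^(Lᵢ/10))/T], T = 25 min.
Σ tᵢ·10^(Lᵢ/10) = 5·10^(62.2/10) + 20·10^(75.2/10) = 6.706e+08.
L_eq = 10·log₁₀(6.706e+08/25) = 74.28 dB(A).

74.3 dB(A)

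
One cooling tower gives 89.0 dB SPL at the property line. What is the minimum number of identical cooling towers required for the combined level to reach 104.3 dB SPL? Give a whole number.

N identical sources give L₁ + 10·log₁₀ N, so require 10·log₁₀ N ≥ 104.3 − 89.0 = 15.3 dB.
N ≥ 10^(15.3/10) = 33.884, so N = 34.

34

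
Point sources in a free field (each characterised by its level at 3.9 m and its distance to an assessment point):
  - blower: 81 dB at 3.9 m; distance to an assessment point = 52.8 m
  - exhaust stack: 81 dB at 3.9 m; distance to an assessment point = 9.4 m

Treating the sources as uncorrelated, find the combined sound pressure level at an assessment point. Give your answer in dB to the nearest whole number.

First find each source's level at the receiver (point-source: −20·log₁₀(r/r_ref)), then combine on an intensity basis.
blower: 81 − 20·log₁₀(52.8/3.9) = 81 − 22.63 = 58.37 dB.
exhaust stack: 81 − 20·log₁₀(9.4/3.9) = 81 − 7.64 = 73.36 dB.
Σ 10^(L/10) = 2.236e+07 → L_total = 10·log₁₀(2.236e+07) = 73.49 dB.

73 dB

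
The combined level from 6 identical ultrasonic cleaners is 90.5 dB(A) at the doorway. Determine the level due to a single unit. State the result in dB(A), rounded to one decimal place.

82.7 dB(A)

Dividing the total intensity by 6 lowers the level by 10·log₁₀ 6 = 7.782 dB: L₁ = 90.5 − 7.782.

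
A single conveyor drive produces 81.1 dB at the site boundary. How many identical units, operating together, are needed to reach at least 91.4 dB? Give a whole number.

11

N identical sources give L₁ + 10·log₁₀ N, so require 10·log₁₀ N ≥ 91.4 − 81.1 = 10.3 dB.
N ≥ 10^(10.3/10) = 10.715, so N = 11.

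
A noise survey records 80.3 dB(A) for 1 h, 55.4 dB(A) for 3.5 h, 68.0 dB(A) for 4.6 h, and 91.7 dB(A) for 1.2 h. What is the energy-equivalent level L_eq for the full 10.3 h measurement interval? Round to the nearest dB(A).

83 dB(A)

The energy average is taken in the linear domain: L_eq = 10·log₁₀[(Σ tᵢ·10^(Lᵢ/10))/T], T = 10.3 h.
Σ tᵢ·10^(Lᵢ/10) = 1·10^(80.3/10) + 3.5·10^(55.4/10) + 4.6·10^(68.0/10) + 1.2·10^(91.7/10) = 1.912e+09.
L_eq = 10·log₁₀(1.912e+09/10.3) = 82.69 dB(A).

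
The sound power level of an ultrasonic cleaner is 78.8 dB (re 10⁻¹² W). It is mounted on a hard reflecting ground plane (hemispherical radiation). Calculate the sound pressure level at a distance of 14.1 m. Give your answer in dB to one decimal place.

The power spreads over a hemisphere of area 2π·r², so L_p = L_w − 10·log₁₀(2π·r²).
2π·r² = 1249 m², 10·log₁₀ of that is 30.966 dB.
L_p = 78.8 − 30.966 = 47.83 dB.

47.8 dB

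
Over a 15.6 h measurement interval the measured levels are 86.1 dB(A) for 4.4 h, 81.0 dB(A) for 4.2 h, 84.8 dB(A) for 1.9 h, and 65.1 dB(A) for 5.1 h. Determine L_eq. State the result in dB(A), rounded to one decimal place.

82.7 dB(A)

The energy average is taken in the linear domain: L_eq = 10·log₁₀[(Σ tᵢ·10^(Lᵢ/10))/T], T = 15.6 h.
Σ tᵢ·10^(Lᵢ/10) = 4.4·10^(86.1/10) + 4.2·10^(81.0/10) + 1.9·10^(84.8/10) + 5.1·10^(65.1/10) = 2.912e+09.
L_eq = 10·log₁₀(2.912e+09/15.6) = 82.71 dB(A).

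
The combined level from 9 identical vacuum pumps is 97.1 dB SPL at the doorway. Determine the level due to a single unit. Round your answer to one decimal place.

87.6 dB SPL

Dividing the total intensity by 9 lowers the level by 10·log₁₀ 9 = 9.542 dB: L₁ = 97.1 − 9.542.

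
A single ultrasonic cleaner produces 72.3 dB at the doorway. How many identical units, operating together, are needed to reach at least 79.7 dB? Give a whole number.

Need L₁ + 10·log₁₀ N ≥ 79.7, i.e. log₁₀ N ≥ 0.74.
N ≥ 10^(7.4/10) = 5.495, so N = 6.

6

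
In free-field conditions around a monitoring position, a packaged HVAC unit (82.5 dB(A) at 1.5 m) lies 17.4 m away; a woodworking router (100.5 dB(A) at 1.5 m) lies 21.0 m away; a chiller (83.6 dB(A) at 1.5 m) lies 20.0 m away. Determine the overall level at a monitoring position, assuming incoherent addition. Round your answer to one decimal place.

77.8 dB(A)

Propagate each source to the receiver with L = L_ref − 20·log₁₀(r/r_ref), then add intensities.
packaged HVAC unit: 82.5 − 20·log₁₀(17.4/1.5) = 82.5 − 21.29 = 61.21 dB(A).
woodworking router: 100.5 − 20·log₁₀(21.0/1.5) = 100.5 − 22.92 = 77.58 dB(A).
chiller: 83.6 − 20·log₁₀(20.0/1.5) = 83.6 − 22.50 = 61.10 dB(A).
Σ 10^(L/10) = 5.986e+07 → L_total = 10·log₁₀(5.986e+07) = 77.77 dB(A).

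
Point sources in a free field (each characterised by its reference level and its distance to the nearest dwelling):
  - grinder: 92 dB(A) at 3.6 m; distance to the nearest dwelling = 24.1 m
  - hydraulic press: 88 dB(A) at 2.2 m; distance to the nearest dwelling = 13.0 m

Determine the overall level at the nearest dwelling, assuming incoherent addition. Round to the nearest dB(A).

Propagate each source to the receiver with L = L_ref − 20·log₁₀(r/r_ref), then add intensities.
grinder: 92 − 20·log₁₀(24.1/3.6) = 92 − 16.51 = 75.49 dB(A).
hydraulic press: 88 − 20·log₁₀(13.0/2.2) = 88 − 15.43 = 72.57 dB(A).
Σ 10^(L/10) = 5.343e+07 → L_total = 10·log₁₀(5.343e+07) = 77.28 dB(A).

77 dB(A)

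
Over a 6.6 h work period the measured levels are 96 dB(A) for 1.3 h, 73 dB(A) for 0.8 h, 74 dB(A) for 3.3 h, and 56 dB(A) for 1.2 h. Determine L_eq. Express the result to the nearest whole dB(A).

89 dB(A)

The energy average is taken in the linear domain: L_eq = 10·log₁₀[(Σ tᵢ·10^(Lᵢ/10))/T], T = 6.6 h.
Σ tᵢ·10^(Lᵢ/10) = 1.3·10^(96/10) + 0.8·10^(73/10) + 3.3·10^(74/10) + 1.2·10^(56/10) = 5.275e+09.
L_eq = 10·log₁₀(5.275e+09/6.6) = 89.03 dB(A).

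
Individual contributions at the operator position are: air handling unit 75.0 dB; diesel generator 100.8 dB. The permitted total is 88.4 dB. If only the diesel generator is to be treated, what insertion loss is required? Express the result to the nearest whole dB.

The untreated sources together contribute 10^(75.0/10) = 3.162e+07, i.e. 75.00 dB.
The limit corresponds to 10^(88.4/10) = 6.918e+08; subtracting the fixed part leaves 6.602e+08 for the diesel generator, i.e. 88.20 dB.
So the diesel generator must be reduced from 100.8 to 88.20 dB: IL = 12.60 dB.

13 dB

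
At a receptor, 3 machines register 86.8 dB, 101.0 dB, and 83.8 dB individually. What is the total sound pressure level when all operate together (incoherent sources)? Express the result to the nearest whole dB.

For uncorrelated sources the intensities add, so convert each level to linear form, sum, and take 10·log₁₀ of the total.
Σ 10^(L/10) = 10^(86.8/10) + 10^(101.0/10) + 10^(83.8/10) = 1.331e+10.
L_total = 10·log₁₀(1.331e+10) = 101.24 dB.

101 dB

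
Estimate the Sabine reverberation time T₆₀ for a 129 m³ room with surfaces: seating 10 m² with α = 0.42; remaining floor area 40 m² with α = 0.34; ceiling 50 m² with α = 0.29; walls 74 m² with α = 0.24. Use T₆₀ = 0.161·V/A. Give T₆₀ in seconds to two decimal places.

0.41 s

Total absorption A = 10·0.42 + 40·0.34 + 50·0.29 + 74·0.24 = 50.06 m² sabins.
T₆₀ = 0.161·V/A = 0.161·129/50.06 = 0.415 s.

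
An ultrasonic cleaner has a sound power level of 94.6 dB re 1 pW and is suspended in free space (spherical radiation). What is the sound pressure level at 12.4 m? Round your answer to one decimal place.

61.7 dB

Free-field spherical radiation: L_p = L_w − 10·log₁₀(4π·r²), r = 12.4 m.
4π·r² = 1932 m², 10·log₁₀ of that is 32.861 dB.
L_p = 94.6 − 32.861 = 61.74 dB.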